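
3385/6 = 564+1/6 =564.17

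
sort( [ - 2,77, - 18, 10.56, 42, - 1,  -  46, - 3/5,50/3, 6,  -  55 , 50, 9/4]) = [- 55, - 46, - 18, - 2,-1,-3/5,9/4,6 , 10.56, 50/3,42,50,77]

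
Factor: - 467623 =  - 13^2*2767^1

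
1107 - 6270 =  - 5163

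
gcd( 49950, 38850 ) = 5550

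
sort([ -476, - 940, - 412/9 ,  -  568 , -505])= [ - 940, - 568, -505,- 476, - 412/9]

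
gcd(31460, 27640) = 20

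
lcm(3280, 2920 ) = 239440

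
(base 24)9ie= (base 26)88e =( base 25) 905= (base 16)15FE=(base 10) 5630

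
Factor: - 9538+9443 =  -5^1*19^1 = - 95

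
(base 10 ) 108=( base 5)413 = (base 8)154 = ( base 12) 90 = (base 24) 4C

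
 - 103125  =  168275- 271400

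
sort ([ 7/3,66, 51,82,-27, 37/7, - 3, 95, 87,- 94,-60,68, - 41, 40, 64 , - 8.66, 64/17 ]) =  [  -  94, -60, - 41, - 27, - 8.66, - 3,  7/3, 64/17,37/7, 40,51, 64,66, 68,82, 87,  95]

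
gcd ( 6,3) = 3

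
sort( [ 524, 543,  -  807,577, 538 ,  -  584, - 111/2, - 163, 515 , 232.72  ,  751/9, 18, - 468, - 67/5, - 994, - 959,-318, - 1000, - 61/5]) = [ - 1000, - 994,-959,-807,  -  584,  -  468,-318, - 163, - 111/2, - 67/5, - 61/5,18, 751/9,232.72, 515,524,538 , 543, 577]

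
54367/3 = 54367/3 = 18122.33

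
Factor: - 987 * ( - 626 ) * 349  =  215633838 = 2^1*3^1 * 7^1*47^1*313^1 *349^1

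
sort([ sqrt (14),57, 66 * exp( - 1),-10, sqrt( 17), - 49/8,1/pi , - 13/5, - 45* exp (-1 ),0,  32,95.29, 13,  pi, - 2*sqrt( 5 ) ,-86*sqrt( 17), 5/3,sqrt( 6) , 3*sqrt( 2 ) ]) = [  -  86*sqrt( 17),-45*exp( - 1),-10, - 49/8, - 2  *sqrt( 5 ), - 13/5, 0, 1/pi,5/3, sqrt( 6),pi,  sqrt(14 ), sqrt( 17), 3 * sqrt(2 ), 13, 66*exp(  -  1 ), 32,57, 95.29 ]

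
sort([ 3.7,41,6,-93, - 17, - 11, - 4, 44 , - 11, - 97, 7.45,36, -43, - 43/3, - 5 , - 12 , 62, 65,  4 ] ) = [  -  97, - 93,-43,-17, - 43/3,-12, - 11, - 11, - 5, - 4, 3.7, 4,6 , 7.45,36,41, 44,62, 65 ] 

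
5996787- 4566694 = 1430093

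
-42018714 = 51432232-93450946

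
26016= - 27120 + 53136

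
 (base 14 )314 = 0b1001011110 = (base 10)606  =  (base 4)21132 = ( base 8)1136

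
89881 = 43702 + 46179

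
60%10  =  0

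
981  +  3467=4448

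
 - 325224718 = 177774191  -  502998909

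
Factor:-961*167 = - 31^2*167^1 = - 160487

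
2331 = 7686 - 5355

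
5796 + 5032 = 10828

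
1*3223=3223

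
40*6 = 240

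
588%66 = 60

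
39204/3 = 13068 = 13068.00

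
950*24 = 22800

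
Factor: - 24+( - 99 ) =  - 3^1*41^1 =- 123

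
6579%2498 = 1583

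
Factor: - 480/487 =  - 2^5  *  3^1*5^1*487^(-1 ) 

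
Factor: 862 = 2^1 * 431^1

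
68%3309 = 68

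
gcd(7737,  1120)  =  1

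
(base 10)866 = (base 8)1542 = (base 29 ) 10p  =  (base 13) 518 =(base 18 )2c2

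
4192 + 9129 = 13321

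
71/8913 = 71/8913=0.01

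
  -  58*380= -22040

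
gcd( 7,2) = 1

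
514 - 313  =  201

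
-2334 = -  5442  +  3108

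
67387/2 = 33693 + 1/2 = 33693.50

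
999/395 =2 + 209/395 = 2.53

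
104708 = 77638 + 27070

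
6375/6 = 1062 + 1/2 = 1062.50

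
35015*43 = 1505645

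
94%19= 18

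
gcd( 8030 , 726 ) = 22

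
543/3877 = 543/3877 = 0.14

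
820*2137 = 1752340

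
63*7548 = 475524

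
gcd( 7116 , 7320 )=12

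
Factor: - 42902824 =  - 2^3*5362853^1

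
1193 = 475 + 718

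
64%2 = 0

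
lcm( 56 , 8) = 56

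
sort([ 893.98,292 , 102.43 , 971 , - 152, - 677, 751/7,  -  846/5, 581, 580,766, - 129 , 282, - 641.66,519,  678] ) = [ - 677, - 641.66,-846/5 ,-152, - 129,102.43,751/7, 282,292,519,580,581,678, 766,893.98,971] 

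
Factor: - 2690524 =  - 2^2*241^1*2791^1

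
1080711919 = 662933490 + 417778429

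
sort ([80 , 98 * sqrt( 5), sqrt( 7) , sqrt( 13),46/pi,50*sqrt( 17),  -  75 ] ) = [ - 75, sqrt( 7), sqrt( 13),  46/pi,  80,  50 * sqrt( 17) , 98*sqrt (5 ) ]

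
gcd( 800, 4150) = 50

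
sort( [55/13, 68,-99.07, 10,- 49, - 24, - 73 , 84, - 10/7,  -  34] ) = [  -  99.07, - 73, - 49, - 34,  -  24,-10/7,55/13,10,68,84]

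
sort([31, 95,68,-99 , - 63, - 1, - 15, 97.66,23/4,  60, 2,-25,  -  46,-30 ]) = [-99, - 63,-46, - 30,-25,  -  15,-1, 2,23/4,  31, 60, 68,95,97.66]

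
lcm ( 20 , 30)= 60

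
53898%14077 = 11667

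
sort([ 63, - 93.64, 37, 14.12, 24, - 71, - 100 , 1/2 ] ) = [ - 100,-93.64, - 71,1/2,  14.12,24,37, 63 ]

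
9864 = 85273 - 75409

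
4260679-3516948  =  743731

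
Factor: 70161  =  3^1*7^1*13^1*257^1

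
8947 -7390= 1557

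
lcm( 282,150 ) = 7050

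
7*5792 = 40544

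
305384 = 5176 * 59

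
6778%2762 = 1254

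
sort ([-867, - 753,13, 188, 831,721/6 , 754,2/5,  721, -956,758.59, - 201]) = [ - 956, - 867, - 753, - 201,2/5,13,  721/6,188,721,754, 758.59, 831] 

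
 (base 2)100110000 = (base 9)367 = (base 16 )130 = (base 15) 154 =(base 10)304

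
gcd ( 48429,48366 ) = 9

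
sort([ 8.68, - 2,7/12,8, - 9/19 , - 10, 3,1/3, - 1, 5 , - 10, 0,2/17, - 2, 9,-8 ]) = [ - 10,-10, - 8, - 2 , - 2, - 1, - 9/19, 0, 2/17,1/3,7/12,3, 5,8,8.68,9] 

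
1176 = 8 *147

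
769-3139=-2370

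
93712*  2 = 187424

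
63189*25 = 1579725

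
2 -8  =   - 6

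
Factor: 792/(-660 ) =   -  2^1*3^1*5^ (  -  1) = - 6/5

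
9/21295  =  9/21295 = 0.00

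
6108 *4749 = 29006892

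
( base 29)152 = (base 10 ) 988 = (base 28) 178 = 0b1111011100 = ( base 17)372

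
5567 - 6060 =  - 493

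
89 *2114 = 188146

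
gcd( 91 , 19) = 1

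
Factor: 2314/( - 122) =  - 13^1*61^(-1)*89^1=- 1157/61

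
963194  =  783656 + 179538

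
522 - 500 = 22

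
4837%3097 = 1740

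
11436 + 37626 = 49062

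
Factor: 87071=87071^1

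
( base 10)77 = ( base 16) 4D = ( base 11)70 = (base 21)3e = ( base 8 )115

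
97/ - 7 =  - 97/7 = - 13.86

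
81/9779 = 81/9779=0.01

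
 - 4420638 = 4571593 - 8992231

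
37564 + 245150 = 282714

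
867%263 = 78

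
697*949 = 661453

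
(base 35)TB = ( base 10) 1026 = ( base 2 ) 10000000010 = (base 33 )v3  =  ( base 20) 2B6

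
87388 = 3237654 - 3150266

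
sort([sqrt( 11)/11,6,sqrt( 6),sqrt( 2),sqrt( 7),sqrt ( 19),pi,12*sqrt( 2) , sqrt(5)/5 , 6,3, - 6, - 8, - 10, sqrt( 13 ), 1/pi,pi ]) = [ - 10,  -  8, - 6,sqrt(11 ) /11,1/pi, sqrt( 5)/5,sqrt( 2) , sqrt( 6),sqrt( 7),3,  pi, pi , sqrt( 13),sqrt( 19),6,6,12*sqrt(2)] 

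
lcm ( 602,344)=2408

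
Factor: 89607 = 3^1*7^1 * 17^1 * 251^1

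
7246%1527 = 1138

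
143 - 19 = 124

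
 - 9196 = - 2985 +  - 6211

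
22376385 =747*29955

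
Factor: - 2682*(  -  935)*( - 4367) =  - 10950994890 = -  2^1*3^2 * 5^1 * 11^2 * 17^1*149^1*397^1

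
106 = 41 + 65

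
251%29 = 19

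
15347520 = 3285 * 4672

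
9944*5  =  49720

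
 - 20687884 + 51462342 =30774458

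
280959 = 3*93653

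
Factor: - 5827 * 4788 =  - 27899676 = -2^2*3^2*7^1 *19^1 * 5827^1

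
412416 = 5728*72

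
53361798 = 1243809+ 52117989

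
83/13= 6 + 5/13= 6.38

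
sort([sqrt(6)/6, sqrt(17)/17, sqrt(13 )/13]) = [ sqrt(17)/17, sqrt(13) /13, sqrt(6) /6]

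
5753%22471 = 5753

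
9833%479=253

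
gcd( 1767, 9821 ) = 1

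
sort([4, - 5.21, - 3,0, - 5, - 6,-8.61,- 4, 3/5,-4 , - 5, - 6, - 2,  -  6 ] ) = [ - 8.61 , -6, - 6, - 6, - 5.21,-5, - 5, - 4,-4, - 3,-2, 0, 3/5,4]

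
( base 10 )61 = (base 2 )111101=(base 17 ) 3a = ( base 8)75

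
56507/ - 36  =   - 1570 + 13/36 =-1569.64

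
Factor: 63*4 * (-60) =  - 15120  =  - 2^4 * 3^3*5^1*7^1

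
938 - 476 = 462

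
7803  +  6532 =14335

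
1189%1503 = 1189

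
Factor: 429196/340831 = 2^2*61^1*569^( - 1)*599^ ( - 1)*1759^1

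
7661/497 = 15 + 206/497= 15.41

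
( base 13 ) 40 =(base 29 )1N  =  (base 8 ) 64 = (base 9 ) 57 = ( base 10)52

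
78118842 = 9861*7922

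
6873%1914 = 1131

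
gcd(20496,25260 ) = 12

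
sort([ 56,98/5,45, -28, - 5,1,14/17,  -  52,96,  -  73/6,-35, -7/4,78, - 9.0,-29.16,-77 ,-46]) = [-77, - 52,-46,-35, - 29.16, - 28, -73/6,- 9.0,  -  5, - 7/4,14/17, 1,98/5 , 45, 56, 78, 96] 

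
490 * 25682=12584180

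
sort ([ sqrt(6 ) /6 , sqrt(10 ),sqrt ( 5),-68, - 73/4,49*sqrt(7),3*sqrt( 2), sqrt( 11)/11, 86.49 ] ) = [ - 68, - 73/4,sqrt( 11)/11 , sqrt ( 6)/6, sqrt(5),sqrt ( 10),3 * sqrt (2) , 86.49,49 * sqrt( 7)]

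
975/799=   975/799 = 1.22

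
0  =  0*29348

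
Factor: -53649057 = -3^1*7^1*11^1*271^1*857^1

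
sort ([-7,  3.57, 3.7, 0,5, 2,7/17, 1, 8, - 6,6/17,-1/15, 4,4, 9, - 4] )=[-7, - 6,-4 , - 1/15,0, 6/17,7/17,1,2,3.57,3.7, 4,  4,5, 8,9] 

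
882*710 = 626220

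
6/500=3/250 = 0.01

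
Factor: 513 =3^3*19^1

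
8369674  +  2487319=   10856993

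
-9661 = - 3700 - 5961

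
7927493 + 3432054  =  11359547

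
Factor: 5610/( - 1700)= - 33/10 = -2^( - 1)*3^1*5^( - 1)*11^1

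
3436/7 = 490+6/7 = 490.86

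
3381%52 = 1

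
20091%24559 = 20091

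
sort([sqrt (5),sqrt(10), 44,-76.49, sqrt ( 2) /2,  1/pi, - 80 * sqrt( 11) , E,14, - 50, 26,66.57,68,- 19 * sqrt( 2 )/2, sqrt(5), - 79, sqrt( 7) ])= [ - 80*sqrt( 11),- 79, - 76.49,  -  50 , - 19 * sqrt( 2) /2, 1/pi , sqrt ( 2 ) /2, sqrt( 5), sqrt( 5),sqrt( 7),E,sqrt (10),14 , 26,44,  66.57, 68 ] 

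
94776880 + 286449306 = 381226186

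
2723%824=251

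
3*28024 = 84072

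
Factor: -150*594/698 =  - 44550/349 =- 2^1 * 3^4*5^2*11^1*349^ ( - 1 ) 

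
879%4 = 3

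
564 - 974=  - 410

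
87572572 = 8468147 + 79104425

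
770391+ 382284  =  1152675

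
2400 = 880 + 1520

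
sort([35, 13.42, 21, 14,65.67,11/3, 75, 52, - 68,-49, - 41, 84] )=[-68, - 49, - 41, 11/3 , 13.42, 14, 21, 35,52, 65.67,  75,84]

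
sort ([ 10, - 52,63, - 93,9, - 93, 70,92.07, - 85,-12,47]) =[  -  93, - 93,-85, - 52,  -  12,  9,10,47,63,70,92.07] 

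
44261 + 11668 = 55929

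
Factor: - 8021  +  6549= -2^6*23^1 = -  1472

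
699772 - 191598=508174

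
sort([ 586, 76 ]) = [ 76, 586] 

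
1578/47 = 1578/47 = 33.57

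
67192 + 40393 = 107585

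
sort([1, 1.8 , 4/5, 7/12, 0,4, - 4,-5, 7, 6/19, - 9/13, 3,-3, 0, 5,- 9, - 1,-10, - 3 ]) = [  -  10,-9, - 5,-4, - 3, - 3, - 1,- 9/13, 0, 0, 6/19, 7/12, 4/5,1, 1.8,  3, 4, 5,  7]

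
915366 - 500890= 414476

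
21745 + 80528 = 102273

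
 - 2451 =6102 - 8553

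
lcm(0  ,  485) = 0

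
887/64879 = 887/64879 = 0.01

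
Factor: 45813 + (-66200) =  - 19^1*29^1*37^1 = - 20387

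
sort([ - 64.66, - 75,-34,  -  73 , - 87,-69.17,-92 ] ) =[ - 92, - 87,-75,- 73, - 69.17,-64.66 , - 34]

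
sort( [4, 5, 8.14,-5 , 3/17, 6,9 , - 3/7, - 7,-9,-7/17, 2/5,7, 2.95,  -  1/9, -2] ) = [-9,-7, - 5 ,-2, - 3/7, -7/17, - 1/9,3/17,2/5,2.95, 4,5, 6 , 7,  8.14,9]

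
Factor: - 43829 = -41^1 * 1069^1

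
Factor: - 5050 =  - 2^1*5^2 * 101^1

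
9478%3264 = 2950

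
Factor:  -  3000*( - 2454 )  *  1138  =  2^5*3^2*5^3*409^1*569^1  =  8377956000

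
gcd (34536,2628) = 12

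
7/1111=7/1111  =  0.01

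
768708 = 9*85412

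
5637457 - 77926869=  - 72289412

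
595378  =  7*85054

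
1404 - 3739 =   -  2335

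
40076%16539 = 6998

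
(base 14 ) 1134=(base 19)853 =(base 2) 101110101010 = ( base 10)2986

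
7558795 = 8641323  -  1082528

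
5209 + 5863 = 11072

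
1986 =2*993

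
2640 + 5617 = 8257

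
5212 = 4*1303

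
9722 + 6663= 16385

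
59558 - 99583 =- 40025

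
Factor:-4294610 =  - 2^1*5^1 *29^1*59^1*251^1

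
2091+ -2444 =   -  353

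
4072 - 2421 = 1651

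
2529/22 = 2529/22 = 114.95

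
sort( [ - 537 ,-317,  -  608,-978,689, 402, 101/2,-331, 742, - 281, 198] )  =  [-978 , -608,-537, - 331,-317,-281, 101/2, 198, 402, 689, 742] 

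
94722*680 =64410960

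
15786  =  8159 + 7627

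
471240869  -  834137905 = -362897036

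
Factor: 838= 2^1 * 419^1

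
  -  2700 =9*( - 300) 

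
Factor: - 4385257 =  - 19^1*443^1 * 521^1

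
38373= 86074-47701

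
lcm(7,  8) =56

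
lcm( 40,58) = 1160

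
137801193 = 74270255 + 63530938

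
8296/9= 8296/9 = 921.78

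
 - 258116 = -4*64529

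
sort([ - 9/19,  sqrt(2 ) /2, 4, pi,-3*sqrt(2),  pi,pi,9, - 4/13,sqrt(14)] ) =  [ - 3 * sqrt( 2 ), - 9/19,-4/13,sqrt( 2) /2,pi , pi, pi, sqrt( 14 ),4,9 ]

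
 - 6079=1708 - 7787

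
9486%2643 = 1557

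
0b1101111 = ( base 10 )111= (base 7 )216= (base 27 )43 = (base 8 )157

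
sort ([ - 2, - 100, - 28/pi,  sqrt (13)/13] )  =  [ - 100 ,  -  28/pi ,-2,sqrt( 13)/13]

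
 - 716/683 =  -  716/683 = - 1.05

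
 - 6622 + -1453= - 8075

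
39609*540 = 21388860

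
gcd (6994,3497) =3497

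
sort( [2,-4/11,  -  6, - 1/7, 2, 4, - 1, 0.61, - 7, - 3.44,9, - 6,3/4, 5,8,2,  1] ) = [ - 7, - 6, -6, - 3.44, - 1, - 4/11, - 1/7, 0.61, 3/4, 1, 2,2, 2, 4,5,8,9] 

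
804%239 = 87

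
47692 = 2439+45253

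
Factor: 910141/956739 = 3^( - 1)*7^(  -  1 )*29^( - 1)*1571^( -1 )*910141^1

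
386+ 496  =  882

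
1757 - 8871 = -7114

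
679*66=44814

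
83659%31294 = 21071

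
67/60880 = 67/60880  =  0.00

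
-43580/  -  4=10895  +  0/1 = 10895.00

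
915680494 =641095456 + 274585038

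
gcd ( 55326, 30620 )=2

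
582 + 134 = 716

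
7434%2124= 1062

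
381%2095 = 381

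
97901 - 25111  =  72790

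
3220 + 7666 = 10886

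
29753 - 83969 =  - 54216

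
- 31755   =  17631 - 49386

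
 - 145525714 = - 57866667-87659047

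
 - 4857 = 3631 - 8488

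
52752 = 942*56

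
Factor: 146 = 2^1  *73^1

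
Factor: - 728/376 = -91/47 = - 7^1*13^1  *  47^( - 1)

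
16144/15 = 1076 + 4/15 = 1076.27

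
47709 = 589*81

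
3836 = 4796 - 960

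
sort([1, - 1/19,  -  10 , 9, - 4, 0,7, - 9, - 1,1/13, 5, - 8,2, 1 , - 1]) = [ - 10, - 9, - 8, - 4,  -  1, - 1, - 1/19, 0, 1/13,1 , 1, 2, 5, 7, 9 ] 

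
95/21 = 4 + 11/21 = 4.52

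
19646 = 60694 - 41048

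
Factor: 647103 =3^1*41^1 * 5261^1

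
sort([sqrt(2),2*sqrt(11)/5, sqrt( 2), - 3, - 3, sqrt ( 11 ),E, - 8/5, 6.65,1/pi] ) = [ -3, - 3, - 8/5 , 1/pi,2 * sqrt( 11 )/5, sqrt(2), sqrt(2), E,sqrt(11), 6.65 ]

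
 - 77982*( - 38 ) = 2963316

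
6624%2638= 1348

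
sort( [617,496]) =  [496,  617]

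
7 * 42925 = 300475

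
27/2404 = 27/2404 = 0.01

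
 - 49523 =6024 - 55547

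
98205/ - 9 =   -  10912+ 1/3= - 10911.67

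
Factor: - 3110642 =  - 2^1*  19^1*109^1*751^1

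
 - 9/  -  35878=9/35878 = 0.00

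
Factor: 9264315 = 3^1*5^1 * 719^1*859^1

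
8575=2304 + 6271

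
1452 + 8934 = 10386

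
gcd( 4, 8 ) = 4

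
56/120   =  7/15= 0.47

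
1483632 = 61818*24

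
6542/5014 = 3271/2507=1.30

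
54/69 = 18/23 = 0.78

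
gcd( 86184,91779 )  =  3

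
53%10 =3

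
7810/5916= 1 + 947/2958 = 1.32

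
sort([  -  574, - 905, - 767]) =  [ - 905,-767,-574 ]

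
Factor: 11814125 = 5^3*94513^1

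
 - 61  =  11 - 72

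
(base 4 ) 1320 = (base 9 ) 143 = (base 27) 4c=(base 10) 120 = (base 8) 170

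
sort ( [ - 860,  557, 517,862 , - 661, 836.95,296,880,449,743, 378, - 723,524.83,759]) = [ - 860, - 723, - 661 , 296,378,449,517 , 524.83, 557,743,  759, 836.95, 862,  880 ]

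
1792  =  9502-7710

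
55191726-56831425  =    -  1639699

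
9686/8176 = 4843/4088 = 1.18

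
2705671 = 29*93299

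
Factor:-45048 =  - 2^3*3^1*1877^1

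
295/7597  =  295/7597= 0.04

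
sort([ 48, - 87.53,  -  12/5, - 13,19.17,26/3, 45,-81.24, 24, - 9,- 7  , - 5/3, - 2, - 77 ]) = [ - 87.53, - 81.24, - 77, - 13, - 9 ,-7, - 12/5, - 2, - 5/3, 26/3, 19.17, 24, 45,48 ]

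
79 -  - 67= 146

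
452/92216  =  113/23054 = 0.00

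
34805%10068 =4601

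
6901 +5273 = 12174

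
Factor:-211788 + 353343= 141555 = 3^1 * 5^1 * 9437^1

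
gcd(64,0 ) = 64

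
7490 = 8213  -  723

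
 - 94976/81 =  - 94976/81 =- 1172.54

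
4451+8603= 13054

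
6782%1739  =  1565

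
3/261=1/87 = 0.01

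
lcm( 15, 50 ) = 150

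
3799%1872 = 55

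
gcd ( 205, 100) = 5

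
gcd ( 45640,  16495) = 5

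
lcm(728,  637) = 5096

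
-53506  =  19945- 73451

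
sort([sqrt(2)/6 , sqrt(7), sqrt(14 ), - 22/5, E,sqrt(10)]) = [ - 22/5,sqrt( 2)/6,  sqrt(7 ),  E,  sqrt(10), sqrt(14) ] 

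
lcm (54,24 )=216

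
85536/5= 85536/5 = 17107.20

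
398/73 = 5 + 33/73 = 5.45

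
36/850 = 18/425 = 0.04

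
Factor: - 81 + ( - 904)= - 985  =  - 5^1 * 197^1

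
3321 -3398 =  - 77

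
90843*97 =8811771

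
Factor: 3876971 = 7^1 * 37^1 * 14969^1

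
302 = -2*(  -  151) 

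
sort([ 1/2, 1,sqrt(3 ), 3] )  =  [ 1/2,1, sqrt(3 ), 3]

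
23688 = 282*84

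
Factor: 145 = 5^1*29^1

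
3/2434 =3/2434 = 0.00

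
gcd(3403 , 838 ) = 1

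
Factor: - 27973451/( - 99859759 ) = 11^1*23^1*211^(-1)*433^( - 1)*1093^( - 1 )*110567^1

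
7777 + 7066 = 14843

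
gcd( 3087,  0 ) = 3087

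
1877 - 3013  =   - 1136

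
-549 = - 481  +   - 68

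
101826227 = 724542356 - 622716129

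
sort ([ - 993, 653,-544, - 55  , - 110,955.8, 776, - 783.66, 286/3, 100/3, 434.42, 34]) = [ - 993, - 783.66, - 544, - 110,  -  55,100/3  ,  34, 286/3 , 434.42,653, 776, 955.8 ] 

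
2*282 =564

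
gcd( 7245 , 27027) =63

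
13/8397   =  13/8397 = 0.00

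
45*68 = 3060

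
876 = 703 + 173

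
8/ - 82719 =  - 8/82719 = - 0.00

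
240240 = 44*5460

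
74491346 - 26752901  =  47738445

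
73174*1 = 73174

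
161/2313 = 161/2313 =0.07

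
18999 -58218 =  -39219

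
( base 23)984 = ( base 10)4949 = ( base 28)68L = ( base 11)379a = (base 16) 1355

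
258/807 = 86/269 =0.32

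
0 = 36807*0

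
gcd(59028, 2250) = 6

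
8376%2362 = 1290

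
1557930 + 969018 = 2526948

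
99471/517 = 99471/517=192.40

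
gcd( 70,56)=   14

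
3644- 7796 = - 4152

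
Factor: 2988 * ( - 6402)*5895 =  - 2^3 * 3^5*5^1*11^1*83^1*97^1*131^1 =- 112766492520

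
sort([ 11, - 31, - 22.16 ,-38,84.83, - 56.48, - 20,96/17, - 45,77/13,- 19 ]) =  [ - 56.48, - 45,  -  38, - 31, - 22.16,- 20, - 19, 96/17,77/13,11, 84.83]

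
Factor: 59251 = 193^1*307^1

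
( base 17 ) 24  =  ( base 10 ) 38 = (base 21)1H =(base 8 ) 46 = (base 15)28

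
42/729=14/243 = 0.06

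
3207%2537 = 670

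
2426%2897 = 2426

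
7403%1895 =1718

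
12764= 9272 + 3492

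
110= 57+53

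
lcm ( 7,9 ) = 63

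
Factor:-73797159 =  - 3^1*19^1  *  43^1 * 30109^1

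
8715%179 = 123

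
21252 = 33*644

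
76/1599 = 76/1599= 0.05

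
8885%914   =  659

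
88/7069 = 88/7069 = 0.01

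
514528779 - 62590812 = 451937967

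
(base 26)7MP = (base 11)4005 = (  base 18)G81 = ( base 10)5329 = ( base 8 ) 12321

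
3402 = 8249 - 4847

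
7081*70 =495670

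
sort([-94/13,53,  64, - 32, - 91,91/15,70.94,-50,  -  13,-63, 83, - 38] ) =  [-91, - 63, - 50, - 38, - 32, - 13,  -  94/13,91/15,53,64, 70.94,  83]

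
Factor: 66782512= 2^4* 4173907^1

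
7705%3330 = 1045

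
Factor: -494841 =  - 3^1*281^1*587^1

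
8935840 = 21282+8914558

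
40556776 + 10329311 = 50886087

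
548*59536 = 32625728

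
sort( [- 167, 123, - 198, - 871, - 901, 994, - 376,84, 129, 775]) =[ - 901, - 871, - 376, - 198, - 167, 84, 123 , 129, 775 , 994] 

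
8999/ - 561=-17  +  538/561 = - 16.04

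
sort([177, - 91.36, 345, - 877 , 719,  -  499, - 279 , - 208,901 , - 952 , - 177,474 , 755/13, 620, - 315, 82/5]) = [-952,  -  877 ,-499, - 315 ,- 279,  -  208, - 177, - 91.36, 82/5 , 755/13,177, 345,474, 620, 719,901 ]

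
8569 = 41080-32511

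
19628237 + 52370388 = 71998625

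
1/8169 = 1/8169=   0.00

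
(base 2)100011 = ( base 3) 1022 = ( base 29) 16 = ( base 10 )35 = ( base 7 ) 50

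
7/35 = 1/5 = 0.20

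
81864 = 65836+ 16028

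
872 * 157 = 136904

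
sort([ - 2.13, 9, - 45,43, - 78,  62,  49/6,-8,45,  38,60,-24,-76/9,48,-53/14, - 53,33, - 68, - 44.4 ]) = [ - 78,  -  68, - 53,  -  45, - 44.4,-24,-76/9, - 8,  -  53/14, - 2.13, 49/6,9,  33,38 , 43 , 45,48,60,62 ]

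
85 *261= 22185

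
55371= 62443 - 7072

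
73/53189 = 73/53189= 0.00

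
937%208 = 105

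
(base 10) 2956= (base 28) 3lg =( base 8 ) 5614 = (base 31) 32b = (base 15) d21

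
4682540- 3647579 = 1034961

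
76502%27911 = 20680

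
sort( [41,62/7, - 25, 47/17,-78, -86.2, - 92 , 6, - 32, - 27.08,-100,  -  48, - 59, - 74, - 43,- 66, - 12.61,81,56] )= [ - 100, - 92, -86.2, - 78, - 74,-66, - 59, - 48 , - 43,-32, -27.08, - 25 ,-12.61,47/17,  6,62/7,41,56,81 ]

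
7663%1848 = 271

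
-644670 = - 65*9918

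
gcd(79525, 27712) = 1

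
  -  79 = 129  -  208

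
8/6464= 1/808= 0.00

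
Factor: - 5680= - 2^4*5^1 * 71^1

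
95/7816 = 95/7816 =0.01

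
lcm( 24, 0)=0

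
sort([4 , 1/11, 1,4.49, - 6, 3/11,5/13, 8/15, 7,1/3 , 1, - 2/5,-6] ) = [ - 6, - 6, - 2/5,  1/11, 3/11, 1/3, 5/13, 8/15, 1,1, 4, 4.49,7] 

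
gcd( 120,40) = 40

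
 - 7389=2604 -9993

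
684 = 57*12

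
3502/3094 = 103/91=   1.13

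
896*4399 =3941504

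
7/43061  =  7/43061 = 0.00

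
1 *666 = 666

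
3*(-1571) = -4713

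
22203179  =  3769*5891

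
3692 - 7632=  - 3940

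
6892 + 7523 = 14415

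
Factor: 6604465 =5^1*7^3*3851^1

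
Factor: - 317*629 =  - 17^1*37^1*317^1 = - 199393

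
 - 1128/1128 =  -1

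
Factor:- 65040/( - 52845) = 16/13 = 2^4*13^( -1)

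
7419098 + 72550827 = 79969925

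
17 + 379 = 396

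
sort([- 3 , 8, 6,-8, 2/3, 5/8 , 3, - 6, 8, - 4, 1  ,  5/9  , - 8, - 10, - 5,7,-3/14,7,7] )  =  [ - 10,-8,-8, - 6,-5,- 4, - 3,-3/14, 5/9, 5/8, 2/3, 1 , 3, 6,7,  7, 7, 8, 8] 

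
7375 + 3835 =11210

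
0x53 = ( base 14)5d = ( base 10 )83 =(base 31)2L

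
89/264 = 89/264 = 0.34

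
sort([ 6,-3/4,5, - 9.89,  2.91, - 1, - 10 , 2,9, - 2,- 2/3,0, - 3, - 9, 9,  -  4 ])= [ - 10,  -  9.89, - 9, - 4, - 3,  -  2,  -  1, - 3/4, - 2/3,0,2,  2.91  ,  5,6,9, 9] 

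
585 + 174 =759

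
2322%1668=654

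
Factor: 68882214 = 2^1*3^1*41^1 * 280009^1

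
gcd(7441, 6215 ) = 1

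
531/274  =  1  +  257/274 = 1.94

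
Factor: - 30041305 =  - 5^1*7^1*43^1*19961^1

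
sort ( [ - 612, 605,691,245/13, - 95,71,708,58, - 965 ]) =[ - 965, - 612,-95,245/13 , 58, 71,605, 691, 708] 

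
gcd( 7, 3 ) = 1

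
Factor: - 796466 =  - 2^1*11^1*41^1*883^1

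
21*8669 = 182049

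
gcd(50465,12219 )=1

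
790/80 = 79/8 = 9.88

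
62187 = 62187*1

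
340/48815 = 68/9763 = 0.01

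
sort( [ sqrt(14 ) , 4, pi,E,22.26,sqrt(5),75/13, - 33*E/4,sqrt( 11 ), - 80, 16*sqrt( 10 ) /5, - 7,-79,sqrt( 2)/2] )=[ -80, -79, - 33*E/4, - 7,sqrt ( 2 )/2, sqrt(5 ), E , pi,sqrt(11),sqrt( 14),4,  75/13,  16*sqrt( 10)/5,22.26]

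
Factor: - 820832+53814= - 2^1*7^1*54787^1 = -767018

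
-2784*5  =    -  13920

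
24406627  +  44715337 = 69121964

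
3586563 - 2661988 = 924575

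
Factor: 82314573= 3^1*11^1* 2494381^1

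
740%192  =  164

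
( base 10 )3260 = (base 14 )128c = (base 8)6274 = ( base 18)a12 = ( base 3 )11110202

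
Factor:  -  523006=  - 2^1*11^1*23773^1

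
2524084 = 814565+1709519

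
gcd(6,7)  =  1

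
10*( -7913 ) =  - 79130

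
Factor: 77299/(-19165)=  - 5^(- 1)*17^1*3833^( - 1 )*4547^1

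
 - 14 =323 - 337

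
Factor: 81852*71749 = 2^2*3^1*19^1 * 157^1*359^1 *457^1 = 5872799148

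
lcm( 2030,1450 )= 10150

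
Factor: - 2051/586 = -7/2 = - 2^( - 1) * 7^1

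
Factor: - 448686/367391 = - 2^1*3^3*7^1 * 1187^1 * 367391^( - 1)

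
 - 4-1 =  - 5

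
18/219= 6/73= 0.08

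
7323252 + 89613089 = 96936341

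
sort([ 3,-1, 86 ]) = [ - 1, 3 , 86] 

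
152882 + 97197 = 250079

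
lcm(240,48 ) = 240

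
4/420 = 1/105 = 0.01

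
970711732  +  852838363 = 1823550095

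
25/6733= 25/6733 = 0.00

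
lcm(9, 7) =63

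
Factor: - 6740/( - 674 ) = 2^1*5^1 =10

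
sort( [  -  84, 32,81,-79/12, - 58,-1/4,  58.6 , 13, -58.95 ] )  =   [  -  84, - 58.95, - 58,-79/12, - 1/4, 13, 32,58.6,81 ]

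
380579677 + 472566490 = 853146167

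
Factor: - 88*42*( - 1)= 3696 = 2^4*3^1 * 7^1*11^1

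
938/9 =938/9 = 104.22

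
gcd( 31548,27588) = 132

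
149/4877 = 149/4877 = 0.03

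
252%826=252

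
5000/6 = 833 + 1/3=833.33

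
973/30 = 973/30 = 32.43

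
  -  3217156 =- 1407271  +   - 1809885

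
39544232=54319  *728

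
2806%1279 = 248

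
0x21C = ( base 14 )2a8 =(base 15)260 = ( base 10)540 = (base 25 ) lf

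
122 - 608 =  - 486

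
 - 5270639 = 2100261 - 7370900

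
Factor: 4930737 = 3^1*7^1*71^1*3307^1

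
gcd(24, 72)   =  24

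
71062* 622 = 44200564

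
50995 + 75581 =126576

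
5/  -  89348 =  - 5/89348 = -  0.00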